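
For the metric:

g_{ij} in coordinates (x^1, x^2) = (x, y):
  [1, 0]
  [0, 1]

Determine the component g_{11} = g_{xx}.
With x^1 = x, x^2 = y, g_{11} = g_{xx} is the row-1, column-1 entry of the matrix.
g_{11} = 1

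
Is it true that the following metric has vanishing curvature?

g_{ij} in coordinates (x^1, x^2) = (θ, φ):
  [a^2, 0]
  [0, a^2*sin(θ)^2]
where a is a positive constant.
Non-zero Christoffel symbols:
Γ^θ_{φ φ} = -sin(2*θ)/2
Γ^φ_{θ φ} = 1/tan(θ)
Ricci tensor: R_{θθ} = 1, R_{θφ} = 0, R_{φφ} = sin(θ)^2
The Ricci tensor is non-zero, so the Riemann tensor is non-zero: not flat.
No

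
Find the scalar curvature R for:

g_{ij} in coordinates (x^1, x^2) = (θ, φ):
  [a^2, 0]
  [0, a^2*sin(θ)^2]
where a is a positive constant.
Non-zero Christoffel symbols (Γ^k_{ij} = Γ^k_{ji}):
Γ^θ_{φ φ} = -sin(2*θ)/2
Γ^φ_{θ φ} = 1/tan(θ)
Ricci tensor (R_{ij} = R^k_{ikj}): R_{θθ} = 1, R_{θφ} = 0, R_{φφ} = sin(θ)^2
Inverse metric: g^{θθ} = 1/a^2, g^{φφ} = 1/(a^2*sin(θ)^2)
R = g^{ij} R_{ij} = (1/a^2)(1) + (1/(a^2*sin(θ)^2))(sin(θ)^2) = 2/a^2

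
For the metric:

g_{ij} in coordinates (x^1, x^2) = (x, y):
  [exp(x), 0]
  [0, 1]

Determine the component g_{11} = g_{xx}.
With x^1 = x, x^2 = y, g_{11} = g_{xx} is the row-1, column-1 entry of the matrix.
g_{11} = exp(x)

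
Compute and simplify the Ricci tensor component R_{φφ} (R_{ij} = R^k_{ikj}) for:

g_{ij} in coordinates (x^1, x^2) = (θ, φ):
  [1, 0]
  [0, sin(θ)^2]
Non-zero Christoffel symbols (Γ^k_{ij} = Γ^k_{ji}):
Γ^θ_{φ φ} = -sin(2*θ)/2
Γ^φ_{θ φ} = 1/tan(θ)
R^θ_{φ θ φ} = ∂_θ Γ^θ_{φ φ} - ∂_φ Γ^θ_{φ θ} + Γ^θ_{θ m} Γ^m_{φ φ} - Γ^θ_{φ m} Γ^m_{φ θ}
  = (-cos(2*θ)) - (0) + (0) - (-cos(θ)^2) = sin(θ)^2
R^φ_{φ φ φ} = 0 (a repeated index in an antisymmetric pair)
R_{φφ} = R^θ_{φ θ φ} + R^φ_{φ φ φ} = (sin(θ)^2) + (0) = sin(θ)^2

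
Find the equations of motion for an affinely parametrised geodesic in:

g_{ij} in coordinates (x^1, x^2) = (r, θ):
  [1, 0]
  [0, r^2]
Geodesic equation: d^2x^k/dλ^2 + Γ^k_{ij} (dx^i/dλ)(dx^j/dλ) = 0.
Non-zero Christoffel symbols:
Γ^r_{θ θ} = -r
Γ^θ_{r θ} = 1/r
Substituting (the symmetric pair Γ^k_{ij}, Γ^k_{ji} combines into a factor 2):
d^2r/dλ^2 - r (dθ/dλ)^2 = 0
d^2θ/dλ^2 + (2/r) (dr/dλ)(dθ/dλ) = 0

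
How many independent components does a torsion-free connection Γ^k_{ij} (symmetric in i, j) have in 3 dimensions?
Γ^k_{ij} has n choices for the upper index and n(n+1)/2 independent symmetric lower index pairs.
Total = 3 × 3×4/2 = 3 × 6 = 18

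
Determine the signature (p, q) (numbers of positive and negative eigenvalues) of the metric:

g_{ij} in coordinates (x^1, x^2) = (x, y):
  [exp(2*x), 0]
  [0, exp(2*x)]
The metric is diagonal, so its eigenvalues are the diagonal entries: exp(2*x), exp(2*x) (at a generic point, where coordinate-dependent entries are positive).
2 positive, 0 negative.
(2, 0) - Riemannian (positive definite)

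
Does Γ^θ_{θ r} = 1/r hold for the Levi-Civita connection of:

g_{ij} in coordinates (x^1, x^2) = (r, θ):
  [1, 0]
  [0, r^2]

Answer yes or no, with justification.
Γ^θ_{θ r} = (1/2) g^{θθ} (∂_θ g_{θr} + ∂_r g_{θθ} - ∂_θ g_{θr}) = (1/2)(1/r^2)((0) + (2*r) - (0)) = 1/r
This equals the proposed value 1/r.
Yes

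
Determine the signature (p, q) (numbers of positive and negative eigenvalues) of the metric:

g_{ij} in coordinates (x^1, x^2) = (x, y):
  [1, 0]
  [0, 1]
The metric is diagonal, so its eigenvalues are the diagonal entries: 1, 1 (at a generic point, where coordinate-dependent entries are positive).
2 positive, 0 negative.
(2, 0) - Riemannian (positive definite)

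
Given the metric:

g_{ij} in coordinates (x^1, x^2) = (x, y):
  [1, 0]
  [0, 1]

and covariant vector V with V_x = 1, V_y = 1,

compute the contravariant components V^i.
Inverse metric (diagonal): g^{xx} = 1, g^{yy} = 1
V^i = g^{ij} V_j:
V^x = (1)(1) + (0)(1) = 1
V^y = (0)(1) + (1)(1) = 1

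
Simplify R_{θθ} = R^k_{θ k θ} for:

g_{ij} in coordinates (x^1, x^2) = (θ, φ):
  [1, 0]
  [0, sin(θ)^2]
Non-zero Christoffel symbols (Γ^k_{ij} = Γ^k_{ji}):
Γ^θ_{φ φ} = -sin(2*θ)/2
Γ^φ_{θ φ} = 1/tan(θ)
R^θ_{θ θ θ} = 0 (a repeated index in an antisymmetric pair)
R^φ_{θ φ θ} = ∂_φ Γ^φ_{θ θ} - ∂_θ Γ^φ_{θ φ} + Γ^φ_{φ m} Γ^m_{θ θ} - Γ^φ_{θ m} Γ^m_{θ φ}
  = (0) - (-1/sin(θ)^2) + (0) - (1/tan(θ)^2) = 1
R_{θθ} = R^θ_{θ θ θ} + R^φ_{θ φ θ} = (0) + (1) = 1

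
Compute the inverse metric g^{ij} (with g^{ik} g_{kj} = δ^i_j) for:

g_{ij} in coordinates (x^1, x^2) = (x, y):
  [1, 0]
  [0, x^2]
The metric is diagonal, so g^{ij} is diagonal with entries 1/g_{ii}: diag(1, 1/(x^2)).
g^{ij}:
  [1, 0]
  [0, 1/x^2]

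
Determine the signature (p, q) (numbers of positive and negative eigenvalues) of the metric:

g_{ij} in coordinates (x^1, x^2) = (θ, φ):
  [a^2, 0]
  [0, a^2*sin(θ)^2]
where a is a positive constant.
The metric is diagonal, so its eigenvalues are the diagonal entries: a^2, a^2*sin(θ)^2 (at a generic point, where coordinate-dependent entries are positive).
2 positive, 0 negative.
(2, 0) - Riemannian (positive definite)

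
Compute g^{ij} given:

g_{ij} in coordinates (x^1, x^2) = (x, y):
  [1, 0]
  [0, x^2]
The metric is diagonal, so g^{ij} is diagonal with entries 1/g_{ii}: diag(1, 1/(x^2)).
g^{ij}:
  [1, 0]
  [0, 1/x^2]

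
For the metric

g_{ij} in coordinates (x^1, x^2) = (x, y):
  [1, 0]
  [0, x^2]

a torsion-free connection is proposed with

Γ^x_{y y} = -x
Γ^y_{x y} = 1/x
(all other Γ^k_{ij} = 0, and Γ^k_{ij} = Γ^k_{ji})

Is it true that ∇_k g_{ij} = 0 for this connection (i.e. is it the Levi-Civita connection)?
Using ∇_k g_{ij} = ∂_k g_{ij} - Γ^m_{ki} g_{mj} - Γ^m_{kj} g_{im}:
e.g. ∇_x g_{yy} = (2*x) - (x) - (x) = 0
Every component ∇_k g_{ij} vanishes: the connection is metric compatible.
Yes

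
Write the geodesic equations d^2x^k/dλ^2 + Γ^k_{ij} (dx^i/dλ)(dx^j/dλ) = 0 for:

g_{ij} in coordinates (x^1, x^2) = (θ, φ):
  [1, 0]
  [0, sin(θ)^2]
Geodesic equation: d^2x^k/dλ^2 + Γ^k_{ij} (dx^i/dλ)(dx^j/dλ) = 0.
Non-zero Christoffel symbols:
Γ^θ_{φ φ} = -sin(2*θ)/2
Γ^φ_{θ φ} = 1/tan(θ)
Substituting (the symmetric pair Γ^k_{ij}, Γ^k_{ji} combines into a factor 2):
d^2θ/dλ^2 - (sin(2*θ)/2) (dφ/dλ)^2 = 0
d^2φ/dλ^2 + (2/tan(θ)) (dθ/dλ)(dφ/dλ) = 0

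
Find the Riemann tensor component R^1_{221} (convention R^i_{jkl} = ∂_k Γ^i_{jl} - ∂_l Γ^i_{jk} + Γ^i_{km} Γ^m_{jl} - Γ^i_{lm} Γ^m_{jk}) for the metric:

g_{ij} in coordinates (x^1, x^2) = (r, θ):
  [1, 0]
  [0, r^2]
Non-zero Christoffel symbols (Γ^k_{ij} = Γ^k_{ji}):
Γ^r_{θ θ} = -r
Γ^θ_{r θ} = 1/r
R^r_{θ θ r} = ∂_θ Γ^r_{θ r} - ∂_r Γ^r_{θ θ} + Γ^r_{θ m} Γ^m_{θ r} - Γ^r_{r m} Γ^m_{θ θ}
  = (0) - (-1) + (-1) - (0) = 0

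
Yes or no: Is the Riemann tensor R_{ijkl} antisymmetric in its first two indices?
R_{ijkl} = -R_{jikl} (follows from metric compatibility).
Yes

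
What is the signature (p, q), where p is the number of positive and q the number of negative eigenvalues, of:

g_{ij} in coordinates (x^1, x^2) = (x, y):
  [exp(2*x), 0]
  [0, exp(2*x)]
The metric is diagonal, so its eigenvalues are the diagonal entries: exp(2*x), exp(2*x) (at a generic point, where coordinate-dependent entries are positive).
2 positive, 0 negative.
(2, 0) - Riemannian (positive definite)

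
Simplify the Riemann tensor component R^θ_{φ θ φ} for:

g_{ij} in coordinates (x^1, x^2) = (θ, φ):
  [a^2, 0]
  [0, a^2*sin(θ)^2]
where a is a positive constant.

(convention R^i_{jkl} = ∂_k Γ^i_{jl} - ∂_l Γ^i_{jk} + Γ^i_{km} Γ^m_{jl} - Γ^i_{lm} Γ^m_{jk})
Non-zero Christoffel symbols (Γ^k_{ij} = Γ^k_{ji}):
Γ^θ_{φ φ} = -sin(2*θ)/2
Γ^φ_{θ φ} = 1/tan(θ)
R^θ_{φ θ φ} = ∂_θ Γ^θ_{φ φ} - ∂_φ Γ^θ_{φ θ} + Γ^θ_{θ m} Γ^m_{φ φ} - Γ^θ_{φ m} Γ^m_{φ θ}
  = (-cos(2*θ)) - (0) + (0) - (-cos(θ)^2) = sin(θ)^2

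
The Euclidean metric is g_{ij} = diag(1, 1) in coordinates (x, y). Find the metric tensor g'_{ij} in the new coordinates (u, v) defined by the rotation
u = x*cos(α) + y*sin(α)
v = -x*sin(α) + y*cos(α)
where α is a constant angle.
Invert the transformation: x = u*cos(α) - v*sin(α), y = u*sin(α) + v*cos(α)
g'_{ij} = (∂x^k/∂x'^i)(∂x^l/∂x'^j) g_{kl}; with g_{kl} = δ_{kl} this is Σ_k (∂x^k/∂x'^i)(∂x^k/∂x'^j).
Jacobian: ∂x/∂u = cos(α), ∂x/∂v = -sin(α), ∂y/∂u = sin(α), ∂y/∂v = cos(α)
g'_{uu} = (cos(α))(cos(α)) + (sin(α))(sin(α)) = 1
g'_{uv} = (cos(α))(-sin(α)) + (sin(α))(cos(α)) = 0
g'_{vv} = (-sin(α))(-sin(α)) + (cos(α))(cos(α)) = 1
g'_{ij} = diag(1, 1)
The Euclidean metric is invariant under rotations.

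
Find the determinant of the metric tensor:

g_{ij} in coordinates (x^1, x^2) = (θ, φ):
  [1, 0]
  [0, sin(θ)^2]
For a 2×2 metric: det(g) = g_{11}·g_{22} - g_{12}·g_{21}
= (1)·(sin(θ)^2) - (0)·(0)
= sin(θ)^2 - 0
det(g) = sin(θ)^2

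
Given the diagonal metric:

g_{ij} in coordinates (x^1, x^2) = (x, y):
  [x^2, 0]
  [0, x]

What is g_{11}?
With x^1 = x, x^2 = y, g_{11} = g_{xx} is the row-1, column-1 entry of the matrix.
g_{11} = x^2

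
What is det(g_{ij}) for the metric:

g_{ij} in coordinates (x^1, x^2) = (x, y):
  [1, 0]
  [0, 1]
For a 2×2 metric: det(g) = g_{11}·g_{22} - g_{12}·g_{21}
= (1)·(1) - (0)·(0)
= 1 - 0
det(g) = 1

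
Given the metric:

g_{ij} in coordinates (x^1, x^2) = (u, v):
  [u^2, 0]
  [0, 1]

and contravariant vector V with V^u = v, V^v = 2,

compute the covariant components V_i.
V_i = g_{ij} V^j:
V_u = (u^2)(v) + (0)(2) = u^2*v
V_v = (0)(v) + (1)(2) = 2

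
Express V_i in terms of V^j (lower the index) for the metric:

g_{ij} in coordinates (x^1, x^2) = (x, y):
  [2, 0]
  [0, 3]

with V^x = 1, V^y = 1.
V_i = g_{ij} V^j:
V_x = (2)(1) + (0)(1) = 2
V_y = (0)(1) + (3)(1) = 3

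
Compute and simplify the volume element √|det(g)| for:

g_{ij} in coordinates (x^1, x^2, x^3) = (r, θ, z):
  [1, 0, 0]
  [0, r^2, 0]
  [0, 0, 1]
det(g) = r^2
√|det(g)| = r
Volume element: dV = r dr dθ dz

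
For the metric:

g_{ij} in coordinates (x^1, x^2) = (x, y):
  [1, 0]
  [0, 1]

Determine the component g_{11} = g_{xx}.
With x^1 = x, x^2 = y, g_{11} = g_{xx} is the row-1, column-1 entry of the matrix.
g_{11} = 1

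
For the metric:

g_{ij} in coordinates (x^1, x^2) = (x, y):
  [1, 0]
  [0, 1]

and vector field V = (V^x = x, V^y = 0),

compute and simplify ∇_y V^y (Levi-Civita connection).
All Christoffel symbols are zero.
∇_y V^y = ∂_y V^y + Γ^y_{y j} V^j
  = (0) + (0)(x) + (0)(0)
  = 0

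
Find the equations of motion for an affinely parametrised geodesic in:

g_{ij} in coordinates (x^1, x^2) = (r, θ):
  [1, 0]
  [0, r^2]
Geodesic equation: d^2x^k/dλ^2 + Γ^k_{ij} (dx^i/dλ)(dx^j/dλ) = 0.
Non-zero Christoffel symbols:
Γ^r_{θ θ} = -r
Γ^θ_{r θ} = 1/r
Substituting (the symmetric pair Γ^k_{ij}, Γ^k_{ji} combines into a factor 2):
d^2r/dλ^2 - r (dθ/dλ)^2 = 0
d^2θ/dλ^2 + (2/r) (dr/dλ)(dθ/dλ) = 0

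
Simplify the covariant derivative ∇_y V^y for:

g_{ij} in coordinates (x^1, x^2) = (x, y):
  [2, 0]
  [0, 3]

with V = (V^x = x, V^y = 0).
All Christoffel symbols are zero.
∇_y V^y = ∂_y V^y + Γ^y_{y j} V^j
  = (0) + (0)(x) + (0)(0)
  = 0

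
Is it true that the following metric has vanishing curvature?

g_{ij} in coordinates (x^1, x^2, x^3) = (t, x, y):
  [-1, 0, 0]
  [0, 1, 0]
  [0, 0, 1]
All metric components are constant, so every Christoffel symbol vanishes and R^i_{jkl} = 0.
Yes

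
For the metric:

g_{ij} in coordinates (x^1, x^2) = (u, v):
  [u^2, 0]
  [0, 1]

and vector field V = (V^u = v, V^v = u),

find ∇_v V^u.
Non-zero Christoffel symbols:
Γ^u_{u u} = 1/u
∇_v V^u = ∂_v V^u + Γ^u_{v j} V^j
  = (1) + (0)(v) + (0)(u)
  = 1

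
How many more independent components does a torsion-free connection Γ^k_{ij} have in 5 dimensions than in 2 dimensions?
Independent components in n dimensions: n × n(n+1)/2 = n^2(n+1)/2.
5D: 5 × 15 = 75
2D: 2 × 3 = 6
Difference = 75 - 6 = 69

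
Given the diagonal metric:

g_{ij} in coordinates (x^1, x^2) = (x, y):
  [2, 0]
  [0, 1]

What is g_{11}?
With x^1 = x, x^2 = y, g_{11} = g_{xx} is the row-1, column-1 entry of the matrix.
g_{11} = 2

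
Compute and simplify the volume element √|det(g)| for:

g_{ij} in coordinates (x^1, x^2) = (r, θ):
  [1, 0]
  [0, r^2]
det(g) = r^2
√|det(g)| = r
Volume element: dV = r dr dθ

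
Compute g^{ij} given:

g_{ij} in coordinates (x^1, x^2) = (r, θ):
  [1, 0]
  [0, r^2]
The metric is diagonal, so g^{ij} is diagonal with entries 1/g_{ii}: diag(1, 1/(r^2)).
g^{ij}:
  [1, 0]
  [0, 1/r^2]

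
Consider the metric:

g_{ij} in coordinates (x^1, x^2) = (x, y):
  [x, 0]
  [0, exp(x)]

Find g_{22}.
With x^1 = x, x^2 = y, g_{22} = g_{yy} is the row-2, column-2 entry of the matrix.
g_{22} = exp(x)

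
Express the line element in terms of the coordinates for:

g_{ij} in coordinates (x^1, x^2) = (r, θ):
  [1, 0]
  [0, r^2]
ds^2 = g_{ij} dx^i dx^j; only the non-zero components contribute.
ds^2 = dr^2 + r^2 dθ^2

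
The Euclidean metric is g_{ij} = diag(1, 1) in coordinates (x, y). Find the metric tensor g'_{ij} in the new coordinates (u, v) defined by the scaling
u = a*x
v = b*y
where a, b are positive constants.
Invert the transformation: x = u/a, y = v/b
g'_{ij} = (∂x^k/∂x'^i)(∂x^l/∂x'^j) g_{kl}; with g_{kl} = δ_{kl} this is Σ_k (∂x^k/∂x'^i)(∂x^k/∂x'^j).
Jacobian: ∂x/∂u = 1/a, ∂x/∂v = 0, ∂y/∂u = 0, ∂y/∂v = 1/b
g'_{uu} = (1/a)(1/a) + (0)(0) = 1/a^2
g'_{uv} = (1/a)(0) + (0)(1/b) = 0
g'_{vv} = (0)(0) + (1/b)(1/b) = 1/b^2
g'_{ij} = diag(1/a^2, 1/b^2)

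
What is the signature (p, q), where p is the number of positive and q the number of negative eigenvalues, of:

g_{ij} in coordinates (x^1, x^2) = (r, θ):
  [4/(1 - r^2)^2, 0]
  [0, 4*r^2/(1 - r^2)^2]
The metric is diagonal, so its eigenvalues are the diagonal entries: 4/(1 - r^2)^2, 4*r^2/(1 - r^2)^2 (at a generic point, where coordinate-dependent entries are positive).
2 positive, 0 negative.
(2, 0) - Riemannian (positive definite)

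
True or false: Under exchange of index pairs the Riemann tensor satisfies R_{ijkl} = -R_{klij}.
The pair-exchange symmetry has a plus sign: R_{ijkl} = +R_{klij}.
False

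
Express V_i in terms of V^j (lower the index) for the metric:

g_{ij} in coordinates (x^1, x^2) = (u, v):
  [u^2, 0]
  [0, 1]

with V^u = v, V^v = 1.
V_i = g_{ij} V^j:
V_u = (u^2)(v) + (0)(1) = u^2*v
V_v = (0)(v) + (1)(1) = 1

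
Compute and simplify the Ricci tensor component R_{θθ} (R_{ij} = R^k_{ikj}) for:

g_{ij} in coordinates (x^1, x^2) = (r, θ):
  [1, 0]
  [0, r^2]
Non-zero Christoffel symbols (Γ^k_{ij} = Γ^k_{ji}):
Γ^r_{θ θ} = -r
Γ^θ_{r θ} = 1/r
R^r_{θ r θ} = ∂_r Γ^r_{θ θ} - ∂_θ Γ^r_{θ r} + Γ^r_{r m} Γ^m_{θ θ} - Γ^r_{θ m} Γ^m_{θ r}
  = (-1) - (0) + (0) - (-1) = 0
R^θ_{θ θ θ} = 0 (a repeated index in an antisymmetric pair)
R_{θθ} = R^r_{θ r θ} + R^θ_{θ θ θ} = (0) + (0) = 0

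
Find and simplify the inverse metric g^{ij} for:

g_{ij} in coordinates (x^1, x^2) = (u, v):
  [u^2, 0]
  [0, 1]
The metric is diagonal, so g^{ij} is diagonal with entries 1/g_{ii}: diag(1/(u^2), 1).
g^{ij}:
  [1/u^2, 0]
  [0, 1]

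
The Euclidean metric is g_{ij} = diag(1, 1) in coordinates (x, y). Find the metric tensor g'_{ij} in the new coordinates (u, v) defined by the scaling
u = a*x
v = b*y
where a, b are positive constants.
Invert the transformation: x = u/a, y = v/b
g'_{ij} = (∂x^k/∂x'^i)(∂x^l/∂x'^j) g_{kl}; with g_{kl} = δ_{kl} this is Σ_k (∂x^k/∂x'^i)(∂x^k/∂x'^j).
Jacobian: ∂x/∂u = 1/a, ∂x/∂v = 0, ∂y/∂u = 0, ∂y/∂v = 1/b
g'_{uu} = (1/a)(1/a) + (0)(0) = 1/a^2
g'_{uv} = (1/a)(0) + (0)(1/b) = 0
g'_{vv} = (0)(0) + (1/b)(1/b) = 1/b^2
g'_{ij} = diag(1/a^2, 1/b^2)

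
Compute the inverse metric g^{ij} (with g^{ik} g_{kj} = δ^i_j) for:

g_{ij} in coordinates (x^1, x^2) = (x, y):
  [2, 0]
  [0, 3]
The metric is diagonal, so g^{ij} is diagonal with entries 1/g_{ii}: diag(1/2, 1/3).
g^{ij}:
  [1/2, 0]
  [0, 1/3]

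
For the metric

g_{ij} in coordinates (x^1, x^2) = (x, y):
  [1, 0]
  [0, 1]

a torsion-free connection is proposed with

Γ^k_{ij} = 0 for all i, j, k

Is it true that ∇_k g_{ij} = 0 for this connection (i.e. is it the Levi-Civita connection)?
Using ∇_k g_{ij} = ∂_k g_{ij} - Γ^m_{ki} g_{mj} - Γ^m_{kj} g_{im}:
e.g. ∇_x g_{xy} = (0) - (0) - (0) = 0
Every component ∇_k g_{ij} vanishes: the connection is metric compatible.
Yes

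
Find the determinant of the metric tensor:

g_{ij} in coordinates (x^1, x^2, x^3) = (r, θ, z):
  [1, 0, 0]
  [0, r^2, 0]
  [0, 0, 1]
Diagonal metric: det(g) = g_{11}·g_{22}·g_{33}
= (1)·(r^2)·(1)
det(g) = r^2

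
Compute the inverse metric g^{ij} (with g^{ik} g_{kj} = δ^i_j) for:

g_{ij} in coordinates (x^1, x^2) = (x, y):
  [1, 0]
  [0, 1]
The metric is diagonal, so g^{ij} is diagonal with entries 1/g_{ii}: diag(1, 1).
g^{ij}:
  [1, 0]
  [0, 1]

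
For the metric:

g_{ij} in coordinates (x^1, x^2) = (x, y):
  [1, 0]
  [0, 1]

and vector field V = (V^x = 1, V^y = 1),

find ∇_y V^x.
All Christoffel symbols are zero.
∇_y V^x = ∂_y V^x + Γ^x_{y j} V^j
  = (0) + (0)(1) + (0)(1)
  = 0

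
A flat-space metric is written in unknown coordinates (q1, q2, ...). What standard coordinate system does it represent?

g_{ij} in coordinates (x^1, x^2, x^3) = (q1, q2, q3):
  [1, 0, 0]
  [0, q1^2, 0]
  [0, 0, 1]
The line element ds^2 = dq1^2 + q1^2 dq2^2 + dq3^2 is dr^2 + r^2 dθ^2 + dz^2 with q1 = r, q2 = θ, q3 = z.
cylindrical coordinates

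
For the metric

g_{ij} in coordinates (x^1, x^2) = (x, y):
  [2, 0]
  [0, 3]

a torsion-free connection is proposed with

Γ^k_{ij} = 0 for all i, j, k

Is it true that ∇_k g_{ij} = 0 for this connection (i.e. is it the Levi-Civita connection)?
Using ∇_k g_{ij} = ∂_k g_{ij} - Γ^m_{ki} g_{mj} - Γ^m_{kj} g_{im}:
e.g. ∇_x g_{xx} = (0) - (0) - (0) = 0
Every component ∇_k g_{ij} vanishes: the connection is metric compatible.
Yes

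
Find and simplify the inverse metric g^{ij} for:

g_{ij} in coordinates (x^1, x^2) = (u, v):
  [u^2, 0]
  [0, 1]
The metric is diagonal, so g^{ij} is diagonal with entries 1/g_{ii}: diag(1/(u^2), 1).
g^{ij}:
  [1/u^2, 0]
  [0, 1]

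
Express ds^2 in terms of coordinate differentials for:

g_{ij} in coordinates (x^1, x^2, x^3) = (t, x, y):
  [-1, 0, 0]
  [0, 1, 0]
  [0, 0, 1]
ds^2 = g_{ij} dx^i dx^j; only the non-zero components contribute.
ds^2 = -dt^2 + dx^2 + dy^2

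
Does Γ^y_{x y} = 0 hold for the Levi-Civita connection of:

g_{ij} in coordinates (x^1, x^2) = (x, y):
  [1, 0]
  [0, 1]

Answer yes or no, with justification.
Γ^y_{x y} = (1/2) g^{yy} (∂_x g_{yy} + ∂_y g_{yx} - ∂_y g_{xy}) = (1/2)(1)((0) + (0) - (0)) = 0
This equals the proposed value 0.
Yes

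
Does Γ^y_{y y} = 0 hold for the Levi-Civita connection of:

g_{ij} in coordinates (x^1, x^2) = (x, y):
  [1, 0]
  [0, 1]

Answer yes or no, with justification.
Γ^y_{y y} = (1/2) g^{yy} (∂_y g_{yy} + ∂_y g_{yy} - ∂_y g_{yy}) = (1/2)(1)((0) + (0) - (0)) = 0
This equals the proposed value 0.
Yes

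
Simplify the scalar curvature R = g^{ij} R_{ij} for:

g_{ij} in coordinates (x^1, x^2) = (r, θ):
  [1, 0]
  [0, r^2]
Non-zero Christoffel symbols (Γ^k_{ij} = Γ^k_{ji}):
Γ^r_{θ θ} = -r
Γ^θ_{r θ} = 1/r
Ricci tensor (R_{ij} = R^k_{ikj}): R_{rr} = 0, R_{rθ} = 0, R_{θθ} = 0
Inverse metric: g^{rr} = 1, g^{θθ} = 1/r^2
R = g^{ij} R_{ij} = (1)(0) + (1/r^2)(0) = 0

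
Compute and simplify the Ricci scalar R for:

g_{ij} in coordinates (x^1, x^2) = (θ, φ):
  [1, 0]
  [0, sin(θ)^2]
Non-zero Christoffel symbols (Γ^k_{ij} = Γ^k_{ji}):
Γ^θ_{φ φ} = -sin(2*θ)/2
Γ^φ_{θ φ} = 1/tan(θ)
Ricci tensor (R_{ij} = R^k_{ikj}): R_{θθ} = 1, R_{θφ} = 0, R_{φφ} = sin(θ)^2
Inverse metric: g^{θθ} = 1, g^{φφ} = 1/sin(θ)^2
R = g^{ij} R_{ij} = (1)(1) + (1/sin(θ)^2)(sin(θ)^2) = 2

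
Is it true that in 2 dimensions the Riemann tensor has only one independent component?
The number of independent components is n^2(n^2-1)/12 = 4·3/12 = 1 for n = 2 (e.g. R_{1212}).
Yes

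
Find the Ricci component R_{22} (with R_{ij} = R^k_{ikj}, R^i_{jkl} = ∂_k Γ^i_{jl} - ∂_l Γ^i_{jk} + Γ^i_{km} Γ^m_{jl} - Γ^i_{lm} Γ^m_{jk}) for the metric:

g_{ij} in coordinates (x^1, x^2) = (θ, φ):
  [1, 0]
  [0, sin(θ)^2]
Non-zero Christoffel symbols (Γ^k_{ij} = Γ^k_{ji}):
Γ^θ_{φ φ} = -sin(2*θ)/2
Γ^φ_{θ φ} = 1/tan(θ)
R^θ_{φ θ φ} = ∂_θ Γ^θ_{φ φ} - ∂_φ Γ^θ_{φ θ} + Γ^θ_{θ m} Γ^m_{φ φ} - Γ^θ_{φ m} Γ^m_{φ θ}
  = (-cos(2*θ)) - (0) + (0) - (-cos(θ)^2) = sin(θ)^2
R^φ_{φ φ φ} = 0 (a repeated index in an antisymmetric pair)
R_{φφ} = R^θ_{φ θ φ} + R^φ_{φ φ φ} = (sin(θ)^2) + (0) = sin(θ)^2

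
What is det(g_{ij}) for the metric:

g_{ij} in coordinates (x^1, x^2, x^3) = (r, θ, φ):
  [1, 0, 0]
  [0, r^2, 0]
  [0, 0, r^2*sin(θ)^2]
Diagonal metric: det(g) = g_{11}·g_{22}·g_{33}
= (1)·(r^2)·(r^2*sin(θ)^2)
det(g) = r^4*sin(θ)^2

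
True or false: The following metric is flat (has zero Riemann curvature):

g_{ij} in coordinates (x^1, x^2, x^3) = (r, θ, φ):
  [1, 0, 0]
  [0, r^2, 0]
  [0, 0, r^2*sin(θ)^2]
Non-zero Christoffel symbols:
Γ^r_{θ θ} = -r
Γ^r_{φ φ} = -r*sin(θ)^2
Γ^θ_{r θ} = 1/r
Γ^θ_{φ φ} = -sin(2*θ)/2
Γ^φ_{r φ} = 1/r
Γ^φ_{θ φ} = 1/tan(θ)
Ricci tensor: R_{rr} = 0, R_{rθ} = 0, R_{rφ} = 0, R_{θθ} = 0, R_{θφ} = 0, R_{φφ} = 0
All R_{ij} vanish; in 3 dimensions the Riemann tensor is fully determined by the Ricci tensor, so R^i_{jkl} = 0: the metric is flat (curvilinear coordinates on flat space).
True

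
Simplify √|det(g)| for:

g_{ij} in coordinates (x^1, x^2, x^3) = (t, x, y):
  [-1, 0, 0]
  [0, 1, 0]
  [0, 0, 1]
det(g) = -1
√|det(g)| = 1
Volume element: dV = 1 dt dx dy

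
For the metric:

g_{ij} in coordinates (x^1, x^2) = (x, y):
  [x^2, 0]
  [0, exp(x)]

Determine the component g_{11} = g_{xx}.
With x^1 = x, x^2 = y, g_{11} = g_{xx} is the row-1, column-1 entry of the matrix.
g_{11} = x^2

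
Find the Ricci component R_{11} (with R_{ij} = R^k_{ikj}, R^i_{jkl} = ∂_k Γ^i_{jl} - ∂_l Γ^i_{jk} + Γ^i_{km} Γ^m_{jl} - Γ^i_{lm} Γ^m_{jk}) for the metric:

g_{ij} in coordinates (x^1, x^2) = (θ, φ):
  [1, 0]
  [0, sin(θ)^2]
Non-zero Christoffel symbols (Γ^k_{ij} = Γ^k_{ji}):
Γ^θ_{φ φ} = -sin(2*θ)/2
Γ^φ_{θ φ} = 1/tan(θ)
R^θ_{θ θ θ} = 0 (a repeated index in an antisymmetric pair)
R^φ_{θ φ θ} = ∂_φ Γ^φ_{θ θ} - ∂_θ Γ^φ_{θ φ} + Γ^φ_{φ m} Γ^m_{θ θ} - Γ^φ_{θ m} Γ^m_{θ φ}
  = (0) - (-1/sin(θ)^2) + (0) - (1/tan(θ)^2) = 1
R_{θθ} = R^θ_{θ θ θ} + R^φ_{θ φ θ} = (0) + (1) = 1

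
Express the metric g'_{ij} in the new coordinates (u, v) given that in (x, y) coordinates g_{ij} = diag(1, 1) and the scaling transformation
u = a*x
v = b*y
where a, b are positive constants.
Invert the transformation: x = u/a, y = v/b
g'_{ij} = (∂x^k/∂x'^i)(∂x^l/∂x'^j) g_{kl}; with g_{kl} = δ_{kl} this is Σ_k (∂x^k/∂x'^i)(∂x^k/∂x'^j).
Jacobian: ∂x/∂u = 1/a, ∂x/∂v = 0, ∂y/∂u = 0, ∂y/∂v = 1/b
g'_{uu} = (1/a)(1/a) + (0)(0) = 1/a^2
g'_{uv} = (1/a)(0) + (0)(1/b) = 0
g'_{vv} = (0)(0) + (1/b)(1/b) = 1/b^2
g'_{ij} = diag(1/a^2, 1/b^2)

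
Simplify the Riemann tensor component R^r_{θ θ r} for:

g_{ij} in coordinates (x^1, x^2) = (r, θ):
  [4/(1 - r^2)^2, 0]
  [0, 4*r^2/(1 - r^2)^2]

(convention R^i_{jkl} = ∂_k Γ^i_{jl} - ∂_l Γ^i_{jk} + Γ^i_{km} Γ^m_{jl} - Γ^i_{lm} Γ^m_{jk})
Non-zero Christoffel symbols (Γ^k_{ij} = Γ^k_{ji}):
Γ^r_{r r} = 2*r/(1 - r^2)
Γ^r_{θ θ} = (r^3 + r)/(r^2 - 1)
Γ^θ_{r θ} = (-r^2 - 1)/(r^3 - r)
R^r_{θ θ r} = ∂_θ Γ^r_{θ r} - ∂_r Γ^r_{θ θ} + Γ^r_{θ m} Γ^m_{θ r} - Γ^r_{r m} Γ^m_{θ θ}
  = (0) - ((r^4 - 4*r^2 - 1)/(r^2 - 1)^2) + (-(r^2 + 1)^2/(r^2 - 1)^2) - (-2*r^2*(r^2 + 1)/(r^2 - 1)^2) = 4*r^2/(r^2 - 1)^2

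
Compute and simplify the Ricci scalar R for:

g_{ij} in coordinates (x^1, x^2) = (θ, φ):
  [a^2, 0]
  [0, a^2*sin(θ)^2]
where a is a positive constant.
Non-zero Christoffel symbols (Γ^k_{ij} = Γ^k_{ji}):
Γ^θ_{φ φ} = -sin(2*θ)/2
Γ^φ_{θ φ} = 1/tan(θ)
Ricci tensor (R_{ij} = R^k_{ikj}): R_{θθ} = 1, R_{θφ} = 0, R_{φφ} = sin(θ)^2
Inverse metric: g^{θθ} = 1/a^2, g^{φφ} = 1/(a^2*sin(θ)^2)
R = g^{ij} R_{ij} = (1/a^2)(1) + (1/(a^2*sin(θ)^2))(sin(θ)^2) = 2/a^2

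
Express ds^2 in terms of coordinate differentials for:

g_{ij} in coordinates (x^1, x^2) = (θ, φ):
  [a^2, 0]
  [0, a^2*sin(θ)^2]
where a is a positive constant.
ds^2 = g_{ij} dx^i dx^j; only the non-zero components contribute.
ds^2 = a^2 dθ^2 + a^2*sin(θ)^2 dφ^2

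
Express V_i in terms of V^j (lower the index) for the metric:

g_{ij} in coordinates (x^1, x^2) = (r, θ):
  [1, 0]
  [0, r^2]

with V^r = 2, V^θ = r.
V_i = g_{ij} V^j:
V_r = (1)(2) + (0)(r) = 2
V_θ = (0)(2) + (r^2)(r) = r^3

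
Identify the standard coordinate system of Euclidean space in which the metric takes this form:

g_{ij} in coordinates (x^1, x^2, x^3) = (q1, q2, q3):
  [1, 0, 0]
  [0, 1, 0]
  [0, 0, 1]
All components are constant and the metric is the identity, i.e. orthonormal rectilinear coordinates.
Cartesian (3D) coordinates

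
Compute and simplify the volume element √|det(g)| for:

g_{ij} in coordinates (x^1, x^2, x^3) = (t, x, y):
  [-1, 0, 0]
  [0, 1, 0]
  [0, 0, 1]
det(g) = -1
√|det(g)| = 1
Volume element: dV = 1 dt dx dy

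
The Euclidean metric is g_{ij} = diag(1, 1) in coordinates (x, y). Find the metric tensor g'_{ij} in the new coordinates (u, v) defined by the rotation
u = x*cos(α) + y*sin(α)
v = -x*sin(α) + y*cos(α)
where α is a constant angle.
Invert the transformation: x = u*cos(α) - v*sin(α), y = u*sin(α) + v*cos(α)
g'_{ij} = (∂x^k/∂x'^i)(∂x^l/∂x'^j) g_{kl}; with g_{kl} = δ_{kl} this is Σ_k (∂x^k/∂x'^i)(∂x^k/∂x'^j).
Jacobian: ∂x/∂u = cos(α), ∂x/∂v = -sin(α), ∂y/∂u = sin(α), ∂y/∂v = cos(α)
g'_{uu} = (cos(α))(cos(α)) + (sin(α))(sin(α)) = 1
g'_{uv} = (cos(α))(-sin(α)) + (sin(α))(cos(α)) = 0
g'_{vv} = (-sin(α))(-sin(α)) + (cos(α))(cos(α)) = 1
g'_{ij} = diag(1, 1)
The Euclidean metric is invariant under rotations.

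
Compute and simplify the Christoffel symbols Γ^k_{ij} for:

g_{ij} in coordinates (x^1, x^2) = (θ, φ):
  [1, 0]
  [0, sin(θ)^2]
Using Γ^k_{ij} = (1/2) g^{km} (∂_i g_{mj} + ∂_j g_{mi} - ∂_m g_{ij}); the metric is diagonal, so only the m = k term contributes.
Non-zero symbols (using the symmetry Γ^k_{ij} = Γ^k_{ji}):
Γ^θ_{φ φ} = (1/2) g^{θθ} (∂_φ g_{θφ} + ∂_φ g_{θφ} - ∂_θ g_{φφ}) = (1/2)(1)((0) + (0) - (sin(2*θ))) = -sin(2*θ)/2
Γ^φ_{θ φ} = (1/2) g^{φφ} (∂_θ g_{φφ} + ∂_φ g_{φθ} - ∂_φ g_{θφ}) = (1/2)(1/sin(θ)^2)((sin(2*θ)) + (0) - (0)) = 1/tan(θ)
All other Christoffel symbols are zero.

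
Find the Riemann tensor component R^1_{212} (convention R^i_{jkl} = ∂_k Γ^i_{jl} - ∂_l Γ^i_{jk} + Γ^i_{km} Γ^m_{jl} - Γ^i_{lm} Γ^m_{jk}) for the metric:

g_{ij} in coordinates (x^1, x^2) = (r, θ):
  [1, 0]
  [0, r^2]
Non-zero Christoffel symbols (Γ^k_{ij} = Γ^k_{ji}):
Γ^r_{θ θ} = -r
Γ^θ_{r θ} = 1/r
R^r_{θ r θ} = ∂_r Γ^r_{θ θ} - ∂_θ Γ^r_{θ r} + Γ^r_{r m} Γ^m_{θ θ} - Γ^r_{θ m} Γ^m_{θ r}
  = (-1) - (0) + (0) - (-1) = 0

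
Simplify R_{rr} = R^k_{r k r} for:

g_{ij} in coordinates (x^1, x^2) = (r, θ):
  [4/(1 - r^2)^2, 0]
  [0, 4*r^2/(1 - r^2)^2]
Non-zero Christoffel symbols (Γ^k_{ij} = Γ^k_{ji}):
Γ^r_{r r} = 2*r/(1 - r^2)
Γ^r_{θ θ} = (r^3 + r)/(r^2 - 1)
Γ^θ_{r θ} = (-r^2 - 1)/(r^3 - r)
R^r_{r r r} = 0 (a repeated index in an antisymmetric pair)
R^θ_{r θ r} = ∂_θ Γ^θ_{r r} - ∂_r Γ^θ_{r θ} + Γ^θ_{θ m} Γ^m_{r r} - Γ^θ_{r m} Γ^m_{r θ}
  = (0) - ((r^4 + 4*r^2 - 1)/(r^3 - r)^2) + (2*(r^2 + 1)/(r^2 - 1)^2) - ((r^2 + 1)^2/(r^3 - r)^2) = -4/(r^2 - 1)^2
R_{rr} = R^r_{r r r} + R^θ_{r θ r} = (0) + (-4/(r^2 - 1)^2) = -4/(r^2 - 1)^2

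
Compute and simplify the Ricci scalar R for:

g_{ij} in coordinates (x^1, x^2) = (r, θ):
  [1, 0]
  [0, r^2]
Non-zero Christoffel symbols (Γ^k_{ij} = Γ^k_{ji}):
Γ^r_{θ θ} = -r
Γ^θ_{r θ} = 1/r
Ricci tensor (R_{ij} = R^k_{ikj}): R_{rr} = 0, R_{rθ} = 0, R_{θθ} = 0
Inverse metric: g^{rr} = 1, g^{θθ} = 1/r^2
R = g^{ij} R_{ij} = (1)(0) + (1/r^2)(0) = 0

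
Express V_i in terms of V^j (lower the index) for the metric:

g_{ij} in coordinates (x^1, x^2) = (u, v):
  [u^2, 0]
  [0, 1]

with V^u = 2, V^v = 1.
V_i = g_{ij} V^j:
V_u = (u^2)(2) + (0)(1) = 2*u^2
V_v = (0)(2) + (1)(1) = 1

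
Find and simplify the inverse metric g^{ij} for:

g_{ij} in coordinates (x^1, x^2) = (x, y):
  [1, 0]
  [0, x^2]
The metric is diagonal, so g^{ij} is diagonal with entries 1/g_{ii}: diag(1, 1/(x^2)).
g^{ij}:
  [1, 0]
  [0, 1/x^2]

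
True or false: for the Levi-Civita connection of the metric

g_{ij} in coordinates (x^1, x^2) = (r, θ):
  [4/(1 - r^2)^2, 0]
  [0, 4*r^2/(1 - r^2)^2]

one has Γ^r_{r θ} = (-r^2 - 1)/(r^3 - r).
Γ^r_{r θ} = (1/2) g^{rr} (∂_r g_{rθ} + ∂_θ g_{rr} - ∂_r g_{rθ}) = (1/2)((1 - r^2)^2/4)((0) + (0) - (0)) = 0
This differs from the proposed value (-r^2 - 1)/(r^3 - r).
False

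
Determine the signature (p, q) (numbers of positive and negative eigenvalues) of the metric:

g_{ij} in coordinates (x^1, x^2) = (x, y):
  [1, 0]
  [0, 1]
The metric is diagonal, so its eigenvalues are the diagonal entries: 1, 1 (at a generic point, where coordinate-dependent entries are positive).
2 positive, 0 negative.
(2, 0) - Riemannian (positive definite)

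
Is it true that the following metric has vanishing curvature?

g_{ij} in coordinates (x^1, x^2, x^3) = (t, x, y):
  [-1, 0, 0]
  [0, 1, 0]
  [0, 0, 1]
All metric components are constant, so every Christoffel symbol vanishes and R^i_{jkl} = 0.
Yes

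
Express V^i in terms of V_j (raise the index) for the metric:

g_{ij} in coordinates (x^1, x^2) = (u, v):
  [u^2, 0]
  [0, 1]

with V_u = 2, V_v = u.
Inverse metric (diagonal): g^{uu} = 1/u^2, g^{vv} = 1
V^i = g^{ij} V_j:
V^u = (1/u^2)(2) + (0)(u) = 2/u^2
V^v = (0)(2) + (1)(u) = u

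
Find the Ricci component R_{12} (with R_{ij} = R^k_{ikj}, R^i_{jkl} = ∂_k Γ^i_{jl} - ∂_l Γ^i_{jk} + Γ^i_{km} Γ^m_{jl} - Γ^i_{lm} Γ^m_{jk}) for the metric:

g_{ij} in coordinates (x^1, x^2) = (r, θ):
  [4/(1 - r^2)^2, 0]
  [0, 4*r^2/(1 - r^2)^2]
Non-zero Christoffel symbols (Γ^k_{ij} = Γ^k_{ji}):
Γ^r_{r r} = 2*r/(1 - r^2)
Γ^r_{θ θ} = (r^3 + r)/(r^2 - 1)
Γ^θ_{r θ} = (-r^2 - 1)/(r^3 - r)
R^r_{r r θ} = 0 (a repeated index in an antisymmetric pair)
R^θ_{r θ θ} = 0 (a repeated index in an antisymmetric pair)
R_{rθ} = R^r_{r r θ} + R^θ_{r θ θ} = (0) + (0) = 0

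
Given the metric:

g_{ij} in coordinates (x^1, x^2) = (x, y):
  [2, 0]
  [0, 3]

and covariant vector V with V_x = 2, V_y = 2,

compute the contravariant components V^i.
Inverse metric (diagonal): g^{xx} = 1/2, g^{yy} = 1/3
V^i = g^{ij} V_j:
V^x = (1/2)(2) + (0)(2) = 1
V^y = (0)(2) + (1/3)(2) = 2/3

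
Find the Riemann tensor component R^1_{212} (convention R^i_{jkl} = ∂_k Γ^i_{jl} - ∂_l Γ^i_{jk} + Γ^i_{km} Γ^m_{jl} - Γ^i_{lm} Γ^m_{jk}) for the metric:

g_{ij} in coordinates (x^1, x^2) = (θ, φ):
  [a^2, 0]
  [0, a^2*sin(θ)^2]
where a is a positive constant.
Non-zero Christoffel symbols (Γ^k_{ij} = Γ^k_{ji}):
Γ^θ_{φ φ} = -sin(2*θ)/2
Γ^φ_{θ φ} = 1/tan(θ)
R^θ_{φ θ φ} = ∂_θ Γ^θ_{φ φ} - ∂_φ Γ^θ_{φ θ} + Γ^θ_{θ m} Γ^m_{φ φ} - Γ^θ_{φ m} Γ^m_{φ θ}
  = (-cos(2*θ)) - (0) + (0) - (-cos(θ)^2) = sin(θ)^2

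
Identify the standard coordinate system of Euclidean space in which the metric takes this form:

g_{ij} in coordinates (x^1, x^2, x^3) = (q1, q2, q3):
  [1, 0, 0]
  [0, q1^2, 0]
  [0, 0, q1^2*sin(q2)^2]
The line element ds^2 = dq1^2 + q1^2 dq2^2 + q1^2 sin(q2)^2 dq3^2 is dr^2 + r^2 dθ^2 + r^2 sin(θ)^2 dφ^2 with q1 = r, q2 = θ, q3 = φ.
spherical coordinates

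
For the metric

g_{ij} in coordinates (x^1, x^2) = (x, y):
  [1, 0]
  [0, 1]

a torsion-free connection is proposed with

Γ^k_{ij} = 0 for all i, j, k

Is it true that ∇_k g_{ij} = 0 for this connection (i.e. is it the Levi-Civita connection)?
Using ∇_k g_{ij} = ∂_k g_{ij} - Γ^m_{ki} g_{mj} - Γ^m_{kj} g_{im}:
e.g. ∇_x g_{xy} = (0) - (0) - (0) = 0
Every component ∇_k g_{ij} vanishes: the connection is metric compatible.
Yes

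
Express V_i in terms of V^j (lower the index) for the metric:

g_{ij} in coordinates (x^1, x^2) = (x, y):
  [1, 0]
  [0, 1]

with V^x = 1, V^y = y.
V_i = g_{ij} V^j:
V_x = (1)(1) + (0)(y) = 1
V_y = (0)(1) + (1)(y) = y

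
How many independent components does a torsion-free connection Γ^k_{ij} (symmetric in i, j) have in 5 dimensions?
Γ^k_{ij} has n choices for the upper index and n(n+1)/2 independent symmetric lower index pairs.
Total = 5 × 5×6/2 = 5 × 15 = 75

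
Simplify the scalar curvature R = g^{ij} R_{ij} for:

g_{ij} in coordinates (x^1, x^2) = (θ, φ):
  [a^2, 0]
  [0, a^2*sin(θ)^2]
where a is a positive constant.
Non-zero Christoffel symbols (Γ^k_{ij} = Γ^k_{ji}):
Γ^θ_{φ φ} = -sin(2*θ)/2
Γ^φ_{θ φ} = 1/tan(θ)
Ricci tensor (R_{ij} = R^k_{ikj}): R_{θθ} = 1, R_{θφ} = 0, R_{φφ} = sin(θ)^2
Inverse metric: g^{θθ} = 1/a^2, g^{φφ} = 1/(a^2*sin(θ)^2)
R = g^{ij} R_{ij} = (1/a^2)(1) + (1/(a^2*sin(θ)^2))(sin(θ)^2) = 2/a^2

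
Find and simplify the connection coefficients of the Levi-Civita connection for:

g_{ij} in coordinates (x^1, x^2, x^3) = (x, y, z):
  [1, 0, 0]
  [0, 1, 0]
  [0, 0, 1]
Using Γ^k_{ij} = (1/2) g^{km} (∂_i g_{mj} + ∂_j g_{mi} - ∂_m g_{ij}); the metric is diagonal, so only the m = k term contributes.
Every metric component is constant, so all ∂_m g_{ij} = 0 and every Christoffel symbol vanishes.
All Christoffel symbols are zero.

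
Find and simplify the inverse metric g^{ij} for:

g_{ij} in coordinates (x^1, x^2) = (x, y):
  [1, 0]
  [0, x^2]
The metric is diagonal, so g^{ij} is diagonal with entries 1/g_{ii}: diag(1, 1/(x^2)).
g^{ij}:
  [1, 0]
  [0, 1/x^2]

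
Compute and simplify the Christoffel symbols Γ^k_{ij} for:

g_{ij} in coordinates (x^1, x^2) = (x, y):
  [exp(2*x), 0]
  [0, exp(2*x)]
Using Γ^k_{ij} = (1/2) g^{km} (∂_i g_{mj} + ∂_j g_{mi} - ∂_m g_{ij}); the metric is diagonal, so only the m = k term contributes.
Non-zero symbols (using the symmetry Γ^k_{ij} = Γ^k_{ji}):
Γ^x_{x x} = (1/2) g^{xx} (∂_x g_{xx} + ∂_x g_{xx} - ∂_x g_{xx}) = (1/2)(exp(-2*x))((2*exp(2*x)) + (2*exp(2*x)) - (2*exp(2*x))) = 1
Γ^x_{y y} = (1/2) g^{xx} (∂_y g_{xy} + ∂_y g_{xy} - ∂_x g_{yy}) = (1/2)(exp(-2*x))((0) + (0) - (2*exp(2*x))) = -1
Γ^y_{x y} = (1/2) g^{yy} (∂_x g_{yy} + ∂_y g_{yx} - ∂_y g_{xy}) = (1/2)(exp(-2*x))((2*exp(2*x)) + (0) - (0)) = 1
All other Christoffel symbols are zero.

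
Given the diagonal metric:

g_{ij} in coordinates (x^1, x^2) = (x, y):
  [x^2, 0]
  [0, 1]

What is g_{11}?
With x^1 = x, x^2 = y, g_{11} = g_{xx} is the row-1, column-1 entry of the matrix.
g_{11} = x^2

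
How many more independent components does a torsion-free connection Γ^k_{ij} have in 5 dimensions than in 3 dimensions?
Independent components in n dimensions: n × n(n+1)/2 = n^2(n+1)/2.
5D: 5 × 15 = 75
3D: 3 × 6 = 18
Difference = 75 - 18 = 57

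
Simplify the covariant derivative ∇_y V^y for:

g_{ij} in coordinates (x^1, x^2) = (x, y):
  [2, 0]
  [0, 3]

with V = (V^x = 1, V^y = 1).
All Christoffel symbols are zero.
∇_y V^y = ∂_y V^y + Γ^y_{y j} V^j
  = (0) + (0)(1) + (0)(1)
  = 0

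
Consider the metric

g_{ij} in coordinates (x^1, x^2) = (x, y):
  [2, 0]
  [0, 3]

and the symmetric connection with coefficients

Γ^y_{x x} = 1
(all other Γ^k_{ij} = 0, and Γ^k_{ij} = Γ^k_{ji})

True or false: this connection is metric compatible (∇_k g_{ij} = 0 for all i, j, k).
Using ∇_k g_{ij} = ∂_k g_{ij} - Γ^m_{ki} g_{mj} - Γ^m_{kj} g_{im}:
∇_x g_{xy} = (0) - (3) - (0) = -3 ≠ 0
So the connection is not metric compatible (it is not the Levi-Civita connection).
False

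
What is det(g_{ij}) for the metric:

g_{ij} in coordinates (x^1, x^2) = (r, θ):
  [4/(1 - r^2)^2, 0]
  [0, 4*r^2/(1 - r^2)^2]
For a 2×2 metric: det(g) = g_{11}·g_{22} - g_{12}·g_{21}
= (4/(1 - r^2)^2)·(4*r^2/(1 - r^2)^2) - (0)·(0)
= 16*r^2/(1 - r^2)^4 - 0
det(g) = 16*r^2/(1 - r^2)^4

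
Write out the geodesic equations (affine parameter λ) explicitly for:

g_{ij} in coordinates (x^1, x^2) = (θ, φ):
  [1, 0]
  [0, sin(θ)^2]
Geodesic equation: d^2x^k/dλ^2 + Γ^k_{ij} (dx^i/dλ)(dx^j/dλ) = 0.
Non-zero Christoffel symbols:
Γ^θ_{φ φ} = -sin(2*θ)/2
Γ^φ_{θ φ} = 1/tan(θ)
Substituting (the symmetric pair Γ^k_{ij}, Γ^k_{ji} combines into a factor 2):
d^2θ/dλ^2 - (sin(2*θ)/2) (dφ/dλ)^2 = 0
d^2φ/dλ^2 + (2/tan(θ)) (dθ/dλ)(dφ/dλ) = 0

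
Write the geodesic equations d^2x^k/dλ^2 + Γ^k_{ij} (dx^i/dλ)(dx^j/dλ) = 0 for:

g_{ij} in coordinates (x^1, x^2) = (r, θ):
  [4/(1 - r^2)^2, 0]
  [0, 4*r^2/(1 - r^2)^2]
Geodesic equation: d^2x^k/dλ^2 + Γ^k_{ij} (dx^i/dλ)(dx^j/dλ) = 0.
Non-zero Christoffel symbols:
Γ^r_{r r} = 2*r/(1 - r^2)
Γ^r_{θ θ} = (r^3 + r)/(r^2 - 1)
Γ^θ_{r θ} = (-r^2 - 1)/(r^3 - r)
Substituting (the symmetric pair Γ^k_{ij}, Γ^k_{ji} combines into a factor 2):
d^2r/dλ^2 + (2*r/(1 - r^2)) (dr/dλ)^2 + ((r^3 + r)/(r^2 - 1)) (dθ/dλ)^2 = 0
d^2θ/dλ^2 + ((-2*r^2 - 2)/(r^3 - r)) (dr/dλ)(dθ/dλ) = 0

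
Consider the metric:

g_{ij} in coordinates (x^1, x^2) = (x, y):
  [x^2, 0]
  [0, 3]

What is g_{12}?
With x^1 = x, x^2 = y, g_{12} = g_{xy} is the row-1, column-2 entry of the matrix.
g_{12} = 0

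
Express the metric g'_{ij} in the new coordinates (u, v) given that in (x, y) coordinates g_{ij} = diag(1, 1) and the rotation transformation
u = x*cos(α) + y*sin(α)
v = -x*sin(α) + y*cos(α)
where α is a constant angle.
Invert the transformation: x = u*cos(α) - v*sin(α), y = u*sin(α) + v*cos(α)
g'_{ij} = (∂x^k/∂x'^i)(∂x^l/∂x'^j) g_{kl}; with g_{kl} = δ_{kl} this is Σ_k (∂x^k/∂x'^i)(∂x^k/∂x'^j).
Jacobian: ∂x/∂u = cos(α), ∂x/∂v = -sin(α), ∂y/∂u = sin(α), ∂y/∂v = cos(α)
g'_{uu} = (cos(α))(cos(α)) + (sin(α))(sin(α)) = 1
g'_{uv} = (cos(α))(-sin(α)) + (sin(α))(cos(α)) = 0
g'_{vv} = (-sin(α))(-sin(α)) + (cos(α))(cos(α)) = 1
g'_{ij} = diag(1, 1)
The Euclidean metric is invariant under rotations.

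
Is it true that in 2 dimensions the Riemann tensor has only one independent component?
The number of independent components is n^2(n^2-1)/12 = 4·3/12 = 1 for n = 2 (e.g. R_{1212}).
Yes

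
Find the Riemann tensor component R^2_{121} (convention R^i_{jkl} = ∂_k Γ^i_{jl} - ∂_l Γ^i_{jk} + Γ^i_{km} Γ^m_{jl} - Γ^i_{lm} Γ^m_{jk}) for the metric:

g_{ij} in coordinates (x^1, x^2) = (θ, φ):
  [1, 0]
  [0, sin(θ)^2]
Non-zero Christoffel symbols (Γ^k_{ij} = Γ^k_{ji}):
Γ^θ_{φ φ} = -sin(2*θ)/2
Γ^φ_{θ φ} = 1/tan(θ)
R^φ_{θ φ θ} = ∂_φ Γ^φ_{θ θ} - ∂_θ Γ^φ_{θ φ} + Γ^φ_{φ m} Γ^m_{θ θ} - Γ^φ_{θ m} Γ^m_{θ φ}
  = (0) - (-1/sin(θ)^2) + (0) - (1/tan(θ)^2) = 1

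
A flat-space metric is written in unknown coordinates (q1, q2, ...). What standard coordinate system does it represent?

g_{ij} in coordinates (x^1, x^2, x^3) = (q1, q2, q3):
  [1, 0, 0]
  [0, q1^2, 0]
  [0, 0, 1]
The line element ds^2 = dq1^2 + q1^2 dq2^2 + dq3^2 is dr^2 + r^2 dθ^2 + dz^2 with q1 = r, q2 = θ, q3 = z.
cylindrical coordinates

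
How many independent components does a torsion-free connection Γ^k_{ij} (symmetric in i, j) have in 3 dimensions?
Γ^k_{ij} has n choices for the upper index and n(n+1)/2 independent symmetric lower index pairs.
Total = 3 × 3×4/2 = 3 × 6 = 18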